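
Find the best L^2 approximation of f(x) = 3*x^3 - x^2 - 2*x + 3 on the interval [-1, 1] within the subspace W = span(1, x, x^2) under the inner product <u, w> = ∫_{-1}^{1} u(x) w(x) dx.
g(x) = -x^2 - x/5 + 3

The best approximation g ∈ W is the orthogonal projection of f onto W. Writing g = a_0 + a_1 x + a_2 x^2, the coefficients solve the normal equations G · a = b where
  G_{ij} = <φ_i, φ_j> and b_i = <f, φ_i>, with φ_0 = 1, φ_1 = x, φ_2 = x^2.
G =
  [2, 0, 2/3]
  [0, 2/3, 0]
  [2/3, 0, 2/5],
b = (16/3, -2/15, 8/5).
Solving gives a_0 = 3, a_1 = -1/5, a_2 = -1, so
  g(x) = -x^2 - x/5 + 3.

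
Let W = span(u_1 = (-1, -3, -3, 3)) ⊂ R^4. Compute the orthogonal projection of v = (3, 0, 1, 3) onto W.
proj_W(v) = (-3/28, -9/28, -9/28, 9/28)

Set up U = [u_1 | ... | u_1] ∈ R^(4×1). The projector onto W = col(U) is P = U (U^T U)^(-1) U^T.
Compute U^T U =
  [28],
and U^T v = (3).
Solve U^T U · c = U^T v for the coefficients: c = (3/28). The projection is proj_W(v) = U c.
Check: (v - proj_W(v)) · u_1 = 0  (should be 0).
Result: proj_W(v) = (-3/28, -9/28, -9/28, 9/28).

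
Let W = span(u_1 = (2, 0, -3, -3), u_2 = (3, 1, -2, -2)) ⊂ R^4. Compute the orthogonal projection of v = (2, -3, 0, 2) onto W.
proj_W(v) = (1/12, 7/36, 13/36, 13/36)

Set up U = [u_1 | ... | u_2] ∈ R^(4×2). The projector onto W = col(U) is P = U (U^T U)^(-1) U^T.
Compute U^T U =
  [22, 18]
  [18, 18],
and U^T v = (-2, -1).
Solve U^T U · c = U^T v for the coefficients: c = (-1/4, 7/36). The projection is proj_W(v) = U c.
Check: (v - proj_W(v)) · u_1 = 0  (should be 0).
Check: (v - proj_W(v)) · u_2 = 0  (should be 0).
Result: proj_W(v) = (1/12, 7/36, 13/36, 13/36).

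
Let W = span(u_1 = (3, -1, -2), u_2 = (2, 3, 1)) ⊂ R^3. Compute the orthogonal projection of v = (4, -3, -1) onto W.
proj_W(v) = (42/13, -25/13, -35/13)

Set up U = [u_1 | ... | u_2] ∈ R^(3×2). The projector onto W = col(U) is P = U (U^T U)^(-1) U^T.
Compute U^T U =
  [14, 1]
  [1, 14],
and U^T v = (17, -2).
Solve U^T U · c = U^T v for the coefficients: c = (16/13, -3/13). The projection is proj_W(v) = U c.
Check: (v - proj_W(v)) · u_1 = 0  (should be 0).
Check: (v - proj_W(v)) · u_2 = 0  (should be 0).
Result: proj_W(v) = (42/13, -25/13, -35/13).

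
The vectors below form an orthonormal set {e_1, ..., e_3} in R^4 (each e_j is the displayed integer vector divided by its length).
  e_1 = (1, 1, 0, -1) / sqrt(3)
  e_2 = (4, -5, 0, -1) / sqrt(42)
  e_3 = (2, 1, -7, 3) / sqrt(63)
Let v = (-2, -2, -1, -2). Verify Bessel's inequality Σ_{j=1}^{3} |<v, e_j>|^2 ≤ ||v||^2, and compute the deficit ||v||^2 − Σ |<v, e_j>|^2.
Σ |<v, e_j>|^2 = 19/9; ||v||^2 = 13; deficit = 98/9

Write each e_j = u_j / sqrt(<u_j, u_j>) where u_j is the displayed integer vector. Then <v, e_j> = <v, u_j> / sqrt(<u_j, u_j>), so |<v, e_j>|^2 = <v, u_j>^2 / <u_j, u_j>.
Coefficients: <v, e_1> = -2/sqrt(3), <v, e_2> = 4/sqrt(42), <v, e_3> = -5/sqrt(63).
Square and sum: Σ |<v, e_j>|^2 = 19/9.
Compute ||v||^2 = v·v = 13.
Deficit = 13 − 19/9 = 98/9 ≥ 0, confirming Bessel's inequality. (The deficit equals ||v − Σ <v,e_j> e_j||^2, the squared distance from v to span{e_j}.)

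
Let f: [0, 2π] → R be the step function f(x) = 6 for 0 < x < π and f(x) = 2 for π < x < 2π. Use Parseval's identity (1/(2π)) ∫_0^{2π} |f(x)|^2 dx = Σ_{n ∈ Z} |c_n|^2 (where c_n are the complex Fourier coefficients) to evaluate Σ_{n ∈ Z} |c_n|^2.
Σ |c_n|^2 = 20

Parseval equates the L^2 energy of f (normalised by 1/(2π)) with the ℓ^2 sum of its Fourier coefficients: (1/(2π)) ∫_0^{2π} |f|^2 = Σ |c_n|^2.
Compute the left side: (1/(2π)) [∫_0^π 6^2 dx + ∫_π^{2π} 2^2 dx] = (1/(2π)) · (36π + 4π) = (36 + 4)/2 = 20.
So Σ_{n ∈ Z} |c_n|^2 = 20.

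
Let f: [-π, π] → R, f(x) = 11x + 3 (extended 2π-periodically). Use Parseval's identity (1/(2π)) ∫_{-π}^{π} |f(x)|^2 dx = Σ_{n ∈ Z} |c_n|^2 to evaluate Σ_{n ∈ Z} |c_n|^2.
Σ |c_n|^2 = 121π^2/3 + 9

Expand and integrate term by term over [-π, π]:
  ∫ (11x)^2 dx = 121·(2π^3/3); ∫ 2·11·(3)·x dx = 0 (odd integrand); ∫ 3^2 dx = 9·2π.
So (1/(2π)) ∫_{-π}^{π} (11x + 3)^2 dx = 121π^2/3 + 9 = 121π^2/3 + 9.
Parseval ⇒ Σ |c_n|^2 = 121π^2/3 + 9.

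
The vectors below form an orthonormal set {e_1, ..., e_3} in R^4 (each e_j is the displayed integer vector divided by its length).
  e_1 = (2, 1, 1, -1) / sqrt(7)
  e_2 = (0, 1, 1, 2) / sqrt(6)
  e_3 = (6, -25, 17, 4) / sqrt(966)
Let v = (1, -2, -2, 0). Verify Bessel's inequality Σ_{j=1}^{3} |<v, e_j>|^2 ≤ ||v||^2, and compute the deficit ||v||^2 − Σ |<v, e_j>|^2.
Σ |<v, e_j>|^2 = 86/23; ||v||^2 = 9; deficit = 121/23

Write each e_j = u_j / sqrt(<u_j, u_j>) where u_j is the displayed integer vector. Then <v, e_j> = <v, u_j> / sqrt(<u_j, u_j>), so |<v, e_j>|^2 = <v, u_j>^2 / <u_j, u_j>.
Coefficients: <v, e_1> = -2/sqrt(7), <v, e_2> = -4/sqrt(6), <v, e_3> = 22/sqrt(966).
Square and sum: Σ |<v, e_j>|^2 = 86/23.
Compute ||v||^2 = v·v = 9.
Deficit = 9 − 86/23 = 121/23 ≥ 0, confirming Bessel's inequality. (The deficit equals ||v − Σ <v,e_j> e_j||^2, the squared distance from v to span{e_j}.)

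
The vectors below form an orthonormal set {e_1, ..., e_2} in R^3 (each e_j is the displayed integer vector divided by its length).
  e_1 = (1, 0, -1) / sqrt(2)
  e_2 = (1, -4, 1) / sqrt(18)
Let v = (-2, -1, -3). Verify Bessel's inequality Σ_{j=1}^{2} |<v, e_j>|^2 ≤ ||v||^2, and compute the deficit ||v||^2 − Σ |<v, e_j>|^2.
Σ |<v, e_j>|^2 = 5/9; ||v||^2 = 14; deficit = 121/9

Write each e_j = u_j / sqrt(<u_j, u_j>) where u_j is the displayed integer vector. Then <v, e_j> = <v, u_j> / sqrt(<u_j, u_j>), so |<v, e_j>|^2 = <v, u_j>^2 / <u_j, u_j>.
Coefficients: <v, e_1> = 1/sqrt(2), <v, e_2> = -1/sqrt(18).
Square and sum: Σ |<v, e_j>|^2 = 5/9.
Compute ||v||^2 = v·v = 14.
Deficit = 14 − 5/9 = 121/9 ≥ 0, confirming Bessel's inequality. (The deficit equals ||v − Σ <v,e_j> e_j||^2, the squared distance from v to span{e_j}.)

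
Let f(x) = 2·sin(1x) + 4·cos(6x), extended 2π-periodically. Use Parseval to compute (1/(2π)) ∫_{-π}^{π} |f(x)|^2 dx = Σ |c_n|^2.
Σ |c_n|^2 = 10

Expand |f|^2 and use orthogonality of {sin(nx), cos(mx)} on [-π, π]:
  ∫_{-π}^{π} sin(nx)^2 dx = π, ∫ cos(mx)^2 dx = π, and cross terms integrate to 0.
So ∫_{-π}^{π} f(x)^2 dx = 2^2 · π + 4^2 · π = (4 + 16)π.
Divide by 2π: (4 + 16)/2 = 10.
By Parseval, this equals Σ |c_n|^2.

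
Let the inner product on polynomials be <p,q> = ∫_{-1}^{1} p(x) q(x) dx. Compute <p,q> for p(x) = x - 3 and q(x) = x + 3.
<p,q> = -52/3

Expand the product: p(x)·q(x) = x^2 - 9.
∫_{-1}^{1} of each monomial x^k gives [2/(k+1) if k even, 0 if k odd]. Integrating term-by-term (or equivalently evaluating the antiderivative F(x) = x^3/3 - 9*x at the endpoints):
  F(1) − F(−1) = -26/3 − (26/3) = -52/3.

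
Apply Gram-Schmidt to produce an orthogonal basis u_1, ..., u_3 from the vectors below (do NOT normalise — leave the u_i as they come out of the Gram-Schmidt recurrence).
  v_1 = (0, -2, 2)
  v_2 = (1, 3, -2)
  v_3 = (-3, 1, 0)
Orthogonal basis:
  u_1 = (0, -2, 2)
  u_2 = (1, 1/2, 1/2)
  u_3 = (-4/3, 4/3, 4/3)

Apply the Gram-Schmidt recurrence
  u_1 = v_1
  u_i = v_i − Σ_{j<i} ((v_i · u_j) / (u_j · u_j)) · u_j.

Step by step this gives:
  u_1 = (0, -2, 2)
  u_2 = (1, 1/2, 1/2)
  u_3 = (-4/3, 4/3, 4/3)

Orthogonality check:
  u_2 · u_1 = 0 (should be 0)
  u_3 · u_1 = 0 (should be 0)
  u_3 · u_2 = 0 (should be 0)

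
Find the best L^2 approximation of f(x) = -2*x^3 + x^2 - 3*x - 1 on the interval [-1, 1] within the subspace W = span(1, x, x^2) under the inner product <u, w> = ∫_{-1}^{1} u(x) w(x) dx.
g(x) = x^2 - 21*x/5 - 1

The best approximation g ∈ W is the orthogonal projection of f onto W. Writing g = a_0 + a_1 x + a_2 x^2, the coefficients solve the normal equations G · a = b where
  G_{ij} = <φ_i, φ_j> and b_i = <f, φ_i>, with φ_0 = 1, φ_1 = x, φ_2 = x^2.
G =
  [2, 0, 2/3]
  [0, 2/3, 0]
  [2/3, 0, 2/5],
b = (-4/3, -14/5, -4/15).
Solving gives a_0 = -1, a_1 = -21/5, a_2 = 1, so
  g(x) = x^2 - 21*x/5 - 1.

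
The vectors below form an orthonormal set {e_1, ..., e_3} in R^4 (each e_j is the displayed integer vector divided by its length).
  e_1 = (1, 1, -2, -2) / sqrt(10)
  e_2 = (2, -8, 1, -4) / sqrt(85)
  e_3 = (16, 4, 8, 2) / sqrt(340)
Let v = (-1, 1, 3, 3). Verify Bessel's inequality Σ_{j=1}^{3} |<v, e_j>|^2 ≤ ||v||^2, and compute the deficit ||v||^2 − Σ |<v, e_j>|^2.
Σ |<v, e_j>|^2 = 98/5; ||v||^2 = 20; deficit = 2/5

Write each e_j = u_j / sqrt(<u_j, u_j>) where u_j is the displayed integer vector. Then <v, e_j> = <v, u_j> / sqrt(<u_j, u_j>), so |<v, e_j>|^2 = <v, u_j>^2 / <u_j, u_j>.
Coefficients: <v, e_1> = -12/sqrt(10), <v, e_2> = -19/sqrt(85), <v, e_3> = 18/sqrt(340).
Square and sum: Σ |<v, e_j>|^2 = 98/5.
Compute ||v||^2 = v·v = 20.
Deficit = 20 − 98/5 = 2/5 ≥ 0, confirming Bessel's inequality. (The deficit equals ||v − Σ <v,e_j> e_j||^2, the squared distance from v to span{e_j}.)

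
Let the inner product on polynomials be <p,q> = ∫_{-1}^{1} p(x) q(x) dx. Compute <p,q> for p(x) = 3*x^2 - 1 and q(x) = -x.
<p,q> = 0

Expand the product: p(x)·q(x) = -3*x^3 + x.
∫_{-1}^{1} of each monomial x^k gives [2/(k+1) if k even, 0 if k odd]. Integrating term-by-term (or equivalently evaluating the antiderivative F(x) = -3*x^4/4 + x^2/2 at the endpoints):
  F(1) − F(−1) = -1/4 − (-1/4) = 0.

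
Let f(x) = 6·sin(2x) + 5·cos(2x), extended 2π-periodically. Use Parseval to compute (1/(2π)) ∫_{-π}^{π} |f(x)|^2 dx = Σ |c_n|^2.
Σ |c_n|^2 = 61/2

Expand |f|^2 and use orthogonality of {sin(nx), cos(mx)} on [-π, π]:
  ∫_{-π}^{π} sin(nx)^2 dx = π, ∫ cos(mx)^2 dx = π, and cross terms integrate to 0.
So ∫_{-π}^{π} f(x)^2 dx = 6^2 · π + 5^2 · π = (36 + 25)π.
Divide by 2π: (36 + 25)/2 = 61/2.
By Parseval, this equals Σ |c_n|^2.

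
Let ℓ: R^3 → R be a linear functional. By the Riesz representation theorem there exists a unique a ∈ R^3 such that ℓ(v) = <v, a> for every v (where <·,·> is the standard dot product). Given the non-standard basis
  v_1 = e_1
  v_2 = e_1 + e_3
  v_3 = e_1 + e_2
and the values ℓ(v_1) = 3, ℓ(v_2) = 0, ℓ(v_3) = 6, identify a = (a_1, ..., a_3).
a = (3, 3, -3)

Write a = (a_1, ..., a_3) in the standard basis. For each basis vector v_i, ℓ(v_i) = <v_i, a> is a linear equation in the a_j's. Collect the n equations into a matrix system V a = ℓ, where row i of V is v_i (expressed in the standard basis). Since V is invertible (lower-triangular with 1s on the diagonal, up to permutation), solve by back-substitution:
  V =
[[1, 0, 0],
 [1, 0, 1],
 [1, 1, 0]]
  V a = (3, 0, 6)
Solving gives a = (3, 3, -3).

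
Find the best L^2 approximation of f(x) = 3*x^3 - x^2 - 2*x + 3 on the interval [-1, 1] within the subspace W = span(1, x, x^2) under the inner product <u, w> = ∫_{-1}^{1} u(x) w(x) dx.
g(x) = -x^2 - x/5 + 3

The best approximation g ∈ W is the orthogonal projection of f onto W. Writing g = a_0 + a_1 x + a_2 x^2, the coefficients solve the normal equations G · a = b where
  G_{ij} = <φ_i, φ_j> and b_i = <f, φ_i>, with φ_0 = 1, φ_1 = x, φ_2 = x^2.
G =
  [2, 0, 2/3]
  [0, 2/3, 0]
  [2/3, 0, 2/5],
b = (16/3, -2/15, 8/5).
Solving gives a_0 = 3, a_1 = -1/5, a_2 = -1, so
  g(x) = -x^2 - x/5 + 3.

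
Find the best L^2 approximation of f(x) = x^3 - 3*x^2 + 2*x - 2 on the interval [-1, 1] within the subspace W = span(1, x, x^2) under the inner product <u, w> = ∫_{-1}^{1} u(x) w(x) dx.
g(x) = -3*x^2 + 13*x/5 - 2

The best approximation g ∈ W is the orthogonal projection of f onto W. Writing g = a_0 + a_1 x + a_2 x^2, the coefficients solve the normal equations G · a = b where
  G_{ij} = <φ_i, φ_j> and b_i = <f, φ_i>, with φ_0 = 1, φ_1 = x, φ_2 = x^2.
G =
  [2, 0, 2/3]
  [0, 2/3, 0]
  [2/3, 0, 2/5],
b = (-6, 26/15, -38/15).
Solving gives a_0 = -2, a_1 = 13/5, a_2 = -3, so
  g(x) = -3*x^2 + 13*x/5 - 2.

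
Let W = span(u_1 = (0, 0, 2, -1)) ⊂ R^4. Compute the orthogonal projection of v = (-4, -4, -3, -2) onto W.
proj_W(v) = (0, 0, -8/5, 4/5)

Set up U = [u_1 | ... | u_1] ∈ R^(4×1). The projector onto W = col(U) is P = U (U^T U)^(-1) U^T.
Compute U^T U =
  [5],
and U^T v = (-4).
Solve U^T U · c = U^T v for the coefficients: c = (-4/5). The projection is proj_W(v) = U c.
Check: (v - proj_W(v)) · u_1 = 0  (should be 0).
Result: proj_W(v) = (0, 0, -8/5, 4/5).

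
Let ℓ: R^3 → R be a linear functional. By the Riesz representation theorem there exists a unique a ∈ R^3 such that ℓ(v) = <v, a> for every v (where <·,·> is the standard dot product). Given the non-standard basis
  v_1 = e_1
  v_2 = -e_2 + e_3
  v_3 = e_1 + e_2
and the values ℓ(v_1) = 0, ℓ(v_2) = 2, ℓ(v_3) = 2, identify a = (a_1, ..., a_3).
a = (0, 2, 4)

Write a = (a_1, ..., a_3) in the standard basis. For each basis vector v_i, ℓ(v_i) = <v_i, a> is a linear equation in the a_j's. Collect the n equations into a matrix system V a = ℓ, where row i of V is v_i (expressed in the standard basis). Since V is invertible (lower-triangular with 1s on the diagonal, up to permutation), solve by back-substitution:
  V =
[[1, 0, 0],
 [0, -1, 1],
 [1, 1, 0]]
  V a = (0, 2, 2)
Solving gives a = (0, 2, 4).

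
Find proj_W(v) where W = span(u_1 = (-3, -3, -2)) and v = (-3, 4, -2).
proj_W(v) = (-3/22, -3/22, -1/11)

Set up U = [u_1 | ... | u_1] ∈ R^(3×1). The projector onto W = col(U) is P = U (U^T U)^(-1) U^T.
Compute U^T U =
  [22],
and U^T v = (1).
Solve U^T U · c = U^T v for the coefficients: c = (1/22). The projection is proj_W(v) = U c.
Check: (v - proj_W(v)) · u_1 = 0  (should be 0).
Result: proj_W(v) = (-3/22, -3/22, -1/11).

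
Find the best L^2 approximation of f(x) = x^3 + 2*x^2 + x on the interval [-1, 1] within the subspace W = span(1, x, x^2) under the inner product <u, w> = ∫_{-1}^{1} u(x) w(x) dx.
g(x) = 2*x^2 + 8*x/5

The best approximation g ∈ W is the orthogonal projection of f onto W. Writing g = a_0 + a_1 x + a_2 x^2, the coefficients solve the normal equations G · a = b where
  G_{ij} = <φ_i, φ_j> and b_i = <f, φ_i>, with φ_0 = 1, φ_1 = x, φ_2 = x^2.
G =
  [2, 0, 2/3]
  [0, 2/3, 0]
  [2/3, 0, 2/5],
b = (4/3, 16/15, 4/5).
Solving gives a_0 = 0, a_1 = 8/5, a_2 = 2, so
  g(x) = 2*x^2 + 8*x/5.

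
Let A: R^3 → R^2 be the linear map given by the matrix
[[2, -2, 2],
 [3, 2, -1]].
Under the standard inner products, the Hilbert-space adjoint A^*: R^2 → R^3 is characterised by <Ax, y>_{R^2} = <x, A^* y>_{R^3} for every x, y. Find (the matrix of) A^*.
A^* = A^T =
[[2, 3],
 [-2, 2],
 [2, -1]]

For real matrices with standard dot products, the defining identity <Ax, y> = <x, A^* y> gives (Ax)^T y = x^T (A^*) y, i.e. x^T A^T y = x^T (A^*) y. Since this holds for all x, y, we must have A^* = A^T. Therefore
A^* =
[[2, 3],
 [-2, 2],
 [2, -1]].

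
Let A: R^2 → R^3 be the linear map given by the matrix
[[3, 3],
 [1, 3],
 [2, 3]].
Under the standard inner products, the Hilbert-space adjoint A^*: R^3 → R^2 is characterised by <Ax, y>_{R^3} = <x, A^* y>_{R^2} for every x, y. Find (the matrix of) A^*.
A^* = A^T =
[[3, 1, 2],
 [3, 3, 3]]

For real matrices with standard dot products, the defining identity <Ax, y> = <x, A^* y> gives (Ax)^T y = x^T (A^*) y, i.e. x^T A^T y = x^T (A^*) y. Since this holds for all x, y, we must have A^* = A^T. Therefore
A^* =
[[3, 1, 2],
 [3, 3, 3]].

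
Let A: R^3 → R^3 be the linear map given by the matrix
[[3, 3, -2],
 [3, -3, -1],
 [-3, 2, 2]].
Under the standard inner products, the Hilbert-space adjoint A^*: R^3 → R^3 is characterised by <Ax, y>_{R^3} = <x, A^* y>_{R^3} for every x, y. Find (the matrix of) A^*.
A^* = A^T =
[[3, 3, -3],
 [3, -3, 2],
 [-2, -1, 2]]

For real matrices with standard dot products, the defining identity <Ax, y> = <x, A^* y> gives (Ax)^T y = x^T (A^*) y, i.e. x^T A^T y = x^T (A^*) y. Since this holds for all x, y, we must have A^* = A^T. Therefore
A^* =
[[3, 3, -3],
 [3, -3, 2],
 [-2, -1, 2]].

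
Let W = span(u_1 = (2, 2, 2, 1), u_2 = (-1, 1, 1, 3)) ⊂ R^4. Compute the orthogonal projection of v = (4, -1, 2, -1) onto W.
proj_W(v) = (399/131, 153/131, 153/131, -231/131)

Set up U = [u_1 | ... | u_2] ∈ R^(4×2). The projector onto W = col(U) is P = U (U^T U)^(-1) U^T.
Compute U^T U =
  [13, 5]
  [5, 12],
and U^T v = (9, -6).
Solve U^T U · c = U^T v for the coefficients: c = (138/131, -123/131). The projection is proj_W(v) = U c.
Check: (v - proj_W(v)) · u_1 = 0  (should be 0).
Check: (v - proj_W(v)) · u_2 = 0  (should be 0).
Result: proj_W(v) = (399/131, 153/131, 153/131, -231/131).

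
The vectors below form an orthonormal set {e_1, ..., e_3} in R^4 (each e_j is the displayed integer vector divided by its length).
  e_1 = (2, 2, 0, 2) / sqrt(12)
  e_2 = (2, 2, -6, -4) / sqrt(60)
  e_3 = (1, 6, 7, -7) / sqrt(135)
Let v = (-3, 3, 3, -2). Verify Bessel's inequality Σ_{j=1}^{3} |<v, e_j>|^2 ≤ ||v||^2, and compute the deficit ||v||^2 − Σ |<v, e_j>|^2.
Σ |<v, e_j>|^2 = 581/27; ||v||^2 = 31; deficit = 256/27

Write each e_j = u_j / sqrt(<u_j, u_j>) where u_j is the displayed integer vector. Then <v, e_j> = <v, u_j> / sqrt(<u_j, u_j>), so |<v, e_j>|^2 = <v, u_j>^2 / <u_j, u_j>.
Coefficients: <v, e_1> = -4/sqrt(12), <v, e_2> = -10/sqrt(60), <v, e_3> = 50/sqrt(135).
Square and sum: Σ |<v, e_j>|^2 = 581/27.
Compute ||v||^2 = v·v = 31.
Deficit = 31 − 581/27 = 256/27 ≥ 0, confirming Bessel's inequality. (The deficit equals ||v − Σ <v,e_j> e_j||^2, the squared distance from v to span{e_j}.)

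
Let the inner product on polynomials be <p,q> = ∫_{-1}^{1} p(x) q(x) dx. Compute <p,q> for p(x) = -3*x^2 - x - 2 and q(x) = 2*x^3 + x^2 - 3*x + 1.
<p,q> = -22/3

Expand the product: p(x)·q(x) = -6*x^5 - 5*x^4 + 4*x^3 - 2*x^2 + 5*x - 2.
∫_{-1}^{1} of each monomial x^k gives [2/(k+1) if k even, 0 if k odd]. Integrating term-by-term (or equivalently evaluating the antiderivative F(x) = -x^6 - x^5 + x^4 - 2*x^3/3 + 5*x^2/2 - 2*x at the endpoints):
  F(1) − F(−1) = -7/6 − (37/6) = -22/3.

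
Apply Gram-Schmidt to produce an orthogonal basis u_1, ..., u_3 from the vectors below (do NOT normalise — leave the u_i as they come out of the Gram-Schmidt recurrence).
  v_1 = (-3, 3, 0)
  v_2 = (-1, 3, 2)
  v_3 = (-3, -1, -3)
Orthogonal basis:
  u_1 = (-3, 3, 0)
  u_2 = (1, 1, 2)
  u_3 = (-1/3, -1/3, 1/3)

Apply the Gram-Schmidt recurrence
  u_1 = v_1
  u_i = v_i − Σ_{j<i} ((v_i · u_j) / (u_j · u_j)) · u_j.

Step by step this gives:
  u_1 = (-3, 3, 0)
  u_2 = (1, 1, 2)
  u_3 = (-1/3, -1/3, 1/3)

Orthogonality check:
  u_2 · u_1 = 0 (should be 0)
  u_3 · u_1 = 0 (should be 0)
  u_3 · u_2 = 0 (should be 0)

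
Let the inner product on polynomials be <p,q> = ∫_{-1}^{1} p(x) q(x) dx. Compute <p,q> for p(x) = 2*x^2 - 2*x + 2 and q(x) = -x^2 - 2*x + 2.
<p,q> = 56/5

Expand the product: p(x)·q(x) = -2*x^4 - 2*x^3 + 6*x^2 - 8*x + 4.
∫_{-1}^{1} of each monomial x^k gives [2/(k+1) if k even, 0 if k odd]. Integrating term-by-term (or equivalently evaluating the antiderivative F(x) = -2*x^5/5 - x^4/2 + 2*x^3 - 4*x^2 + 4*x at the endpoints):
  F(1) − F(−1) = 11/10 − (-101/10) = 56/5.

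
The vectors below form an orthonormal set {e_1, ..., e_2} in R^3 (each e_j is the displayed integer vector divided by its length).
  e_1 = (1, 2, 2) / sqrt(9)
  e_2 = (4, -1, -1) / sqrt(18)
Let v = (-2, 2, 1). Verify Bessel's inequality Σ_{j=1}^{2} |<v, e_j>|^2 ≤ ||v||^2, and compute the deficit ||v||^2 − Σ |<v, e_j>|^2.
Σ |<v, e_j>|^2 = 17/2; ||v||^2 = 9; deficit = 1/2

Write each e_j = u_j / sqrt(<u_j, u_j>) where u_j is the displayed integer vector. Then <v, e_j> = <v, u_j> / sqrt(<u_j, u_j>), so |<v, e_j>|^2 = <v, u_j>^2 / <u_j, u_j>.
Coefficients: <v, e_1> = 4/sqrt(9), <v, e_2> = -11/sqrt(18).
Square and sum: Σ |<v, e_j>|^2 = 17/2.
Compute ||v||^2 = v·v = 9.
Deficit = 9 − 17/2 = 1/2 ≥ 0, confirming Bessel's inequality. (The deficit equals ||v − Σ <v,e_j> e_j||^2, the squared distance from v to span{e_j}.)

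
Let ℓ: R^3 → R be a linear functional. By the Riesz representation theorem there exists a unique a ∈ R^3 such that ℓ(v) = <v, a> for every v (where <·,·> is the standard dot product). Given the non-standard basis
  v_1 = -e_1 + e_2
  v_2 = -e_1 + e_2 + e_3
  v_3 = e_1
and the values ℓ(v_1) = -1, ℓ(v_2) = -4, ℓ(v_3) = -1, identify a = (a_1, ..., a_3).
a = (-1, -2, -3)

Write a = (a_1, ..., a_3) in the standard basis. For each basis vector v_i, ℓ(v_i) = <v_i, a> is a linear equation in the a_j's. Collect the n equations into a matrix system V a = ℓ, where row i of V is v_i (expressed in the standard basis). Since V is invertible (lower-triangular with 1s on the diagonal, up to permutation), solve by back-substitution:
  V =
[[-1, 1, 0],
 [-1, 1, 1],
 [1, 0, 0]]
  V a = (-1, -4, -1)
Solving gives a = (-1, -2, -3).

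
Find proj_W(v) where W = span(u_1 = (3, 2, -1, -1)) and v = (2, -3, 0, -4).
proj_W(v) = (4/5, 8/15, -4/15, -4/15)

Set up U = [u_1 | ... | u_1] ∈ R^(4×1). The projector onto W = col(U) is P = U (U^T U)^(-1) U^T.
Compute U^T U =
  [15],
and U^T v = (4).
Solve U^T U · c = U^T v for the coefficients: c = (4/15). The projection is proj_W(v) = U c.
Check: (v - proj_W(v)) · u_1 = 0  (should be 0).
Result: proj_W(v) = (4/5, 8/15, -4/15, -4/15).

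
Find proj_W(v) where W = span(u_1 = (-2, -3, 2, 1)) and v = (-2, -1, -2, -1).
proj_W(v) = (-2/9, -1/3, 2/9, 1/9)

Set up U = [u_1 | ... | u_1] ∈ R^(4×1). The projector onto W = col(U) is P = U (U^T U)^(-1) U^T.
Compute U^T U =
  [18],
and U^T v = (2).
Solve U^T U · c = U^T v for the coefficients: c = (1/9). The projection is proj_W(v) = U c.
Check: (v - proj_W(v)) · u_1 = 0  (should be 0).
Result: proj_W(v) = (-2/9, -1/3, 2/9, 1/9).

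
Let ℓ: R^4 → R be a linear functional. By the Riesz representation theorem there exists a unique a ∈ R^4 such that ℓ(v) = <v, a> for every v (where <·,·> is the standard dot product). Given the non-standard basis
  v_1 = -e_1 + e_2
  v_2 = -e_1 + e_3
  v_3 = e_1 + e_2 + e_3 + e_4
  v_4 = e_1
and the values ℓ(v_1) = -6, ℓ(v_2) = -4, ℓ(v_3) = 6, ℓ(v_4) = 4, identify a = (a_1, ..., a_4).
a = (4, -2, 0, 4)

Write a = (a_1, ..., a_4) in the standard basis. For each basis vector v_i, ℓ(v_i) = <v_i, a> is a linear equation in the a_j's. Collect the n equations into a matrix system V a = ℓ, where row i of V is v_i (expressed in the standard basis). Since V is invertible (lower-triangular with 1s on the diagonal, up to permutation), solve by back-substitution:
  V =
[[-1, 1, 0, 0],
 [-1, 0, 1, 0],
 [1, 1, 1, 1],
 [1, 0, 0, 0]]
  V a = (-6, -4, 6, 4)
Solving gives a = (4, -2, 0, 4).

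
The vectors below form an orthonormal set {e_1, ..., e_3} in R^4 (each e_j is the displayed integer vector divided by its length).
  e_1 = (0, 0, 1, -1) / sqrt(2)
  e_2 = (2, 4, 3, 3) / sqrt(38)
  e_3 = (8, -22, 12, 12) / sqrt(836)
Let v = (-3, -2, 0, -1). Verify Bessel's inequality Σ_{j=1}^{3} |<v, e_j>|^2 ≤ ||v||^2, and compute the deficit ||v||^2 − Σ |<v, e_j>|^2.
Σ |<v, e_j>|^2 = 90/11; ||v||^2 = 14; deficit = 64/11

Write each e_j = u_j / sqrt(<u_j, u_j>) where u_j is the displayed integer vector. Then <v, e_j> = <v, u_j> / sqrt(<u_j, u_j>), so |<v, e_j>|^2 = <v, u_j>^2 / <u_j, u_j>.
Coefficients: <v, e_1> = 1/sqrt(2), <v, e_2> = -17/sqrt(38), <v, e_3> = 8/sqrt(836).
Square and sum: Σ |<v, e_j>|^2 = 90/11.
Compute ||v||^2 = v·v = 14.
Deficit = 14 − 90/11 = 64/11 ≥ 0, confirming Bessel's inequality. (The deficit equals ||v − Σ <v,e_j> e_j||^2, the squared distance from v to span{e_j}.)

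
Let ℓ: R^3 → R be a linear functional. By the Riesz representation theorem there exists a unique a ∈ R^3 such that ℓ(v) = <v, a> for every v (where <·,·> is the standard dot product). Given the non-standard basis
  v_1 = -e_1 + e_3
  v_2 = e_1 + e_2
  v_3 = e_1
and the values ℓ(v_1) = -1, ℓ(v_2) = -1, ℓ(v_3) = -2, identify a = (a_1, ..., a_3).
a = (-2, 1, -3)

Write a = (a_1, ..., a_3) in the standard basis. For each basis vector v_i, ℓ(v_i) = <v_i, a> is a linear equation in the a_j's. Collect the n equations into a matrix system V a = ℓ, where row i of V is v_i (expressed in the standard basis). Since V is invertible (lower-triangular with 1s on the diagonal, up to permutation), solve by back-substitution:
  V =
[[-1, 0, 1],
 [1, 1, 0],
 [1, 0, 0]]
  V a = (-1, -1, -2)
Solving gives a = (-2, 1, -3).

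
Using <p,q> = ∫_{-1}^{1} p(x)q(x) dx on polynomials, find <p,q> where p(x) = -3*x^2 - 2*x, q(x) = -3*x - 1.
<p,q> = 6

Expand the product: p(x)·q(x) = 9*x^3 + 9*x^2 + 2*x.
∫_{-1}^{1} of each monomial x^k gives [2/(k+1) if k even, 0 if k odd]. Integrating term-by-term (or equivalently evaluating the antiderivative F(x) = 9*x^4/4 + 3*x^3 + x^2 at the endpoints):
  F(1) − F(−1) = 25/4 − (1/4) = 6.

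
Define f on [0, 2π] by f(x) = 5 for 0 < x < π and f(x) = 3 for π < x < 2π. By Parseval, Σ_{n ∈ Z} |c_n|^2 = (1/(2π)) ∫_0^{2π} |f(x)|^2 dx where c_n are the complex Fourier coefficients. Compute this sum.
Σ |c_n|^2 = 17

Parseval equates the L^2 energy of f (normalised by 1/(2π)) with the ℓ^2 sum of its Fourier coefficients: (1/(2π)) ∫_0^{2π} |f|^2 = Σ |c_n|^2.
Compute the left side: (1/(2π)) [∫_0^π 5^2 dx + ∫_π^{2π} 3^2 dx] = (1/(2π)) · (25π + 9π) = (25 + 9)/2 = 17.
So Σ_{n ∈ Z} |c_n|^2 = 17.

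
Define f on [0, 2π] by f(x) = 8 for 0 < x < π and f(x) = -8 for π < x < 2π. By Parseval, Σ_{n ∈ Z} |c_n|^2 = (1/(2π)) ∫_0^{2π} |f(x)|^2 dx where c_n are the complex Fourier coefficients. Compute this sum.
Σ |c_n|^2 = 64

Parseval equates the L^2 energy of f (normalised by 1/(2π)) with the ℓ^2 sum of its Fourier coefficients: (1/(2π)) ∫_0^{2π} |f|^2 = Σ |c_n|^2.
Compute the left side: (1/(2π)) [∫_0^π 8^2 dx + ∫_π^{2π} (-8)^2 dx] = (1/(2π)) · (64π + 64π) = (64 + 64)/2 = 64.
So Σ_{n ∈ Z} |c_n|^2 = 64.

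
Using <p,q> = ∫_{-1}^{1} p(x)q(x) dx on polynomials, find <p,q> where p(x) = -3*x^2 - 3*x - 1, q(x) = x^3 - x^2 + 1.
<p,q> = -10/3

Expand the product: p(x)·q(x) = -3*x^5 + 2*x^3 - 2*x^2 - 3*x - 1.
∫_{-1}^{1} of each monomial x^k gives [2/(k+1) if k even, 0 if k odd]. Integrating term-by-term (or equivalently evaluating the antiderivative F(x) = -x^6/2 + x^4/2 - 2*x^3/3 - 3*x^2/2 - x at the endpoints):
  F(1) − F(−1) = -19/6 − (1/6) = -10/3.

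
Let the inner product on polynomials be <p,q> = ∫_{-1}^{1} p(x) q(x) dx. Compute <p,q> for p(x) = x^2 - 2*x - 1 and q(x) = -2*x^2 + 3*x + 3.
<p,q> = -112/15

Expand the product: p(x)·q(x) = -2*x^4 + 7*x^3 - x^2 - 9*x - 3.
∫_{-1}^{1} of each monomial x^k gives [2/(k+1) if k even, 0 if k odd]. Integrating term-by-term (or equivalently evaluating the antiderivative F(x) = -2*x^5/5 + 7*x^4/4 - x^3/3 - 9*x^2/2 - 3*x at the endpoints):
  F(1) − F(−1) = -389/60 − (59/60) = -112/15.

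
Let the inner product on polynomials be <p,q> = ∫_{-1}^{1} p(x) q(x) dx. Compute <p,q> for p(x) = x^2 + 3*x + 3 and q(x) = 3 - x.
<p,q> = 18

Expand the product: p(x)·q(x) = -x^3 + 6*x + 9.
∫_{-1}^{1} of each monomial x^k gives [2/(k+1) if k even, 0 if k odd]. Integrating term-by-term (or equivalently evaluating the antiderivative F(x) = -x^4/4 + 3*x^2 + 9*x at the endpoints):
  F(1) − F(−1) = 47/4 − (-25/4) = 18.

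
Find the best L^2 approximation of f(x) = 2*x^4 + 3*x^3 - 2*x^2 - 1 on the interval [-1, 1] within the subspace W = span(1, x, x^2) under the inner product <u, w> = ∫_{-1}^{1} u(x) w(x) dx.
g(x) = -2*x^2/7 + 9*x/5 - 41/35

The best approximation g ∈ W is the orthogonal projection of f onto W. Writing g = a_0 + a_1 x + a_2 x^2, the coefficients solve the normal equations G · a = b where
  G_{ij} = <φ_i, φ_j> and b_i = <f, φ_i>, with φ_0 = 1, φ_1 = x, φ_2 = x^2.
G =
  [2, 0, 2/3]
  [0, 2/3, 0]
  [2/3, 0, 2/5],
b = (-38/15, 6/5, -94/105).
Solving gives a_0 = -41/35, a_1 = 9/5, a_2 = -2/7, so
  g(x) = -2*x^2/7 + 9*x/5 - 41/35.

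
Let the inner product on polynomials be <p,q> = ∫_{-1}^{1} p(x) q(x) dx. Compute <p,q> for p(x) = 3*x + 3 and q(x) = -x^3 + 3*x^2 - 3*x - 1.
<p,q> = -36/5

Expand the product: p(x)·q(x) = -3*x^4 + 6*x^3 - 12*x - 3.
∫_{-1}^{1} of each monomial x^k gives [2/(k+1) if k even, 0 if k odd]. Integrating term-by-term (or equivalently evaluating the antiderivative F(x) = -3*x^5/5 + 3*x^4/2 - 6*x^2 - 3*x at the endpoints):
  F(1) − F(−1) = -81/10 − (-9/10) = -36/5.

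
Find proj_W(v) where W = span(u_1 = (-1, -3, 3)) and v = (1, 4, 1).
proj_W(v) = (10/19, 30/19, -30/19)

Set up U = [u_1 | ... | u_1] ∈ R^(3×1). The projector onto W = col(U) is P = U (U^T U)^(-1) U^T.
Compute U^T U =
  [19],
and U^T v = (-10).
Solve U^T U · c = U^T v for the coefficients: c = (-10/19). The projection is proj_W(v) = U c.
Check: (v - proj_W(v)) · u_1 = 0  (should be 0).
Result: proj_W(v) = (10/19, 30/19, -30/19).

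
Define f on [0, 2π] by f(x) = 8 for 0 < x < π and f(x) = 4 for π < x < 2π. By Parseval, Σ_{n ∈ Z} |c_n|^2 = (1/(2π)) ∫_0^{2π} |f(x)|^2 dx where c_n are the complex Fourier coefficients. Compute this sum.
Σ |c_n|^2 = 40

Parseval equates the L^2 energy of f (normalised by 1/(2π)) with the ℓ^2 sum of its Fourier coefficients: (1/(2π)) ∫_0^{2π} |f|^2 = Σ |c_n|^2.
Compute the left side: (1/(2π)) [∫_0^π 8^2 dx + ∫_π^{2π} 4^2 dx] = (1/(2π)) · (64π + 16π) = (64 + 16)/2 = 40.
So Σ_{n ∈ Z} |c_n|^2 = 40.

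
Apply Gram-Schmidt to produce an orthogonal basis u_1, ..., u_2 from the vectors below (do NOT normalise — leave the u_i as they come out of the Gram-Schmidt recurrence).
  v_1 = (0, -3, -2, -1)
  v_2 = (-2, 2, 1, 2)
Orthogonal basis:
  u_1 = (0, -3, -2, -1)
  u_2 = (-2, -1/7, -3/7, 9/7)

Apply the Gram-Schmidt recurrence
  u_1 = v_1
  u_i = v_i − Σ_{j<i} ((v_i · u_j) / (u_j · u_j)) · u_j.

Step by step this gives:
  u_1 = (0, -3, -2, -1)
  u_2 = (-2, -1/7, -3/7, 9/7)

Orthogonality check:
  u_2 · u_1 = 0 (should be 0)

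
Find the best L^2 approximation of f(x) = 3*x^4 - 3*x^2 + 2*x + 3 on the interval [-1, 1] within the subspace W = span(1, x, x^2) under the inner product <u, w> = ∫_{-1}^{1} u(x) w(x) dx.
g(x) = -3*x^2/7 + 2*x + 96/35

The best approximation g ∈ W is the orthogonal projection of f onto W. Writing g = a_0 + a_1 x + a_2 x^2, the coefficients solve the normal equations G · a = b where
  G_{ij} = <φ_i, φ_j> and b_i = <f, φ_i>, with φ_0 = 1, φ_1 = x, φ_2 = x^2.
G =
  [2, 0, 2/3]
  [0, 2/3, 0]
  [2/3, 0, 2/5],
b = (26/5, 4/3, 58/35).
Solving gives a_0 = 96/35, a_1 = 2, a_2 = -3/7, so
  g(x) = -3*x^2/7 + 2*x + 96/35.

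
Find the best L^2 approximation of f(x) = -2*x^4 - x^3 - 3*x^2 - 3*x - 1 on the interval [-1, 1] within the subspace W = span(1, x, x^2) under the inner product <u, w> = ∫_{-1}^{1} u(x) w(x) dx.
g(x) = -33*x^2/7 - 18*x/5 - 29/35

The best approximation g ∈ W is the orthogonal projection of f onto W. Writing g = a_0 + a_1 x + a_2 x^2, the coefficients solve the normal equations G · a = b where
  G_{ij} = <φ_i, φ_j> and b_i = <f, φ_i>, with φ_0 = 1, φ_1 = x, φ_2 = x^2.
G =
  [2, 0, 2/3]
  [0, 2/3, 0]
  [2/3, 0, 2/5],
b = (-24/5, -12/5, -256/105).
Solving gives a_0 = -29/35, a_1 = -18/5, a_2 = -33/7, so
  g(x) = -33*x^2/7 - 18*x/5 - 29/35.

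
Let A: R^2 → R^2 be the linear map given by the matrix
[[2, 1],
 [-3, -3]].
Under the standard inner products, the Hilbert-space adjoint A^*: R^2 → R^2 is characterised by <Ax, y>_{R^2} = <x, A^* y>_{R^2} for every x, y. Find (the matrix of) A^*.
A^* = A^T =
[[2, -3],
 [1, -3]]

For real matrices with standard dot products, the defining identity <Ax, y> = <x, A^* y> gives (Ax)^T y = x^T (A^*) y, i.e. x^T A^T y = x^T (A^*) y. Since this holds for all x, y, we must have A^* = A^T. Therefore
A^* =
[[2, -3],
 [1, -3]].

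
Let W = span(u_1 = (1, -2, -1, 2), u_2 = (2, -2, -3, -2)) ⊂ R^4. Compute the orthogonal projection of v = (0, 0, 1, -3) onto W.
proj_W(v) = (-32/185, 194/185, -33/185, -454/185)

Set up U = [u_1 | ... | u_2] ∈ R^(4×2). The projector onto W = col(U) is P = U (U^T U)^(-1) U^T.
Compute U^T U =
  [10, 5]
  [5, 21],
and U^T v = (-7, 3).
Solve U^T U · c = U^T v for the coefficients: c = (-162/185, 13/37). The projection is proj_W(v) = U c.
Check: (v - proj_W(v)) · u_1 = 0  (should be 0).
Check: (v - proj_W(v)) · u_2 = 0  (should be 0).
Result: proj_W(v) = (-32/185, 194/185, -33/185, -454/185).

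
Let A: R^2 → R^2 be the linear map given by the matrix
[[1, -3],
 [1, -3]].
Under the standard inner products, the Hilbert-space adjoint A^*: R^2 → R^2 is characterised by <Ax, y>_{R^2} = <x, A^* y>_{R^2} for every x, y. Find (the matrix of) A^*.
A^* = A^T =
[[1, 1],
 [-3, -3]]

For real matrices with standard dot products, the defining identity <Ax, y> = <x, A^* y> gives (Ax)^T y = x^T (A^*) y, i.e. x^T A^T y = x^T (A^*) y. Since this holds for all x, y, we must have A^* = A^T. Therefore
A^* =
[[1, 1],
 [-3, -3]].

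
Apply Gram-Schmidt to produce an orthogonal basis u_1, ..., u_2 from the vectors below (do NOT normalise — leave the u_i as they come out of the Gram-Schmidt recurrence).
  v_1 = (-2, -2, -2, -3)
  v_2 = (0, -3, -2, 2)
Orthogonal basis:
  u_1 = (-2, -2, -2, -3)
  u_2 = (8/21, -55/21, -34/21, 18/7)

Apply the Gram-Schmidt recurrence
  u_1 = v_1
  u_i = v_i − Σ_{j<i} ((v_i · u_j) / (u_j · u_j)) · u_j.

Step by step this gives:
  u_1 = (-2, -2, -2, -3)
  u_2 = (8/21, -55/21, -34/21, 18/7)

Orthogonality check:
  u_2 · u_1 = 0 (should be 0)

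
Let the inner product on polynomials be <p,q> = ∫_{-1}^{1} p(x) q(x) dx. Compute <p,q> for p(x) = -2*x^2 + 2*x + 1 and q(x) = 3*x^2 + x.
<p,q> = 14/15

Expand the product: p(x)·q(x) = -6*x^4 + 4*x^3 + 5*x^2 + x.
∫_{-1}^{1} of each monomial x^k gives [2/(k+1) if k even, 0 if k odd]. Integrating term-by-term (or equivalently evaluating the antiderivative F(x) = -6*x^5/5 + x^4 + 5*x^3/3 + x^2/2 at the endpoints):
  F(1) − F(−1) = 59/30 − (31/30) = 14/15.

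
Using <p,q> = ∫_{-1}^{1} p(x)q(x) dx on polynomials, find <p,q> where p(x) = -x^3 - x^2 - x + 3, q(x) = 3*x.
<p,q> = -16/5

Expand the product: p(x)·q(x) = -3*x^4 - 3*x^3 - 3*x^2 + 9*x.
∫_{-1}^{1} of each monomial x^k gives [2/(k+1) if k even, 0 if k odd]. Integrating term-by-term (or equivalently evaluating the antiderivative F(x) = -3*x^5/5 - 3*x^4/4 - x^3 + 9*x^2/2 at the endpoints):
  F(1) − F(−1) = 43/20 − (107/20) = -16/5.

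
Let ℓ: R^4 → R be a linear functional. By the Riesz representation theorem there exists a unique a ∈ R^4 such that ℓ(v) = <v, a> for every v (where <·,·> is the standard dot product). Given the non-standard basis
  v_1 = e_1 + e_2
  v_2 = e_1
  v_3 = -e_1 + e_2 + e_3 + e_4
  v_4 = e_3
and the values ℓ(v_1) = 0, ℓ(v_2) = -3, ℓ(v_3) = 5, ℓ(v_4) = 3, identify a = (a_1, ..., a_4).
a = (-3, 3, 3, -4)

Write a = (a_1, ..., a_4) in the standard basis. For each basis vector v_i, ℓ(v_i) = <v_i, a> is a linear equation in the a_j's. Collect the n equations into a matrix system V a = ℓ, where row i of V is v_i (expressed in the standard basis). Since V is invertible (lower-triangular with 1s on the diagonal, up to permutation), solve by back-substitution:
  V =
[[1, 1, 0, 0],
 [1, 0, 0, 0],
 [-1, 1, 1, 1],
 [0, 0, 1, 0]]
  V a = (0, -3, 5, 3)
Solving gives a = (-3, 3, 3, -4).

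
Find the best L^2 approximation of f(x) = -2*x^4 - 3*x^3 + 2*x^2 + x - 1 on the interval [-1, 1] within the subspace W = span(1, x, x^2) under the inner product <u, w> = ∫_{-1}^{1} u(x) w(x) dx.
g(x) = 2*x^2/7 - 4*x/5 - 29/35

The best approximation g ∈ W is the orthogonal projection of f onto W. Writing g = a_0 + a_1 x + a_2 x^2, the coefficients solve the normal equations G · a = b where
  G_{ij} = <φ_i, φ_j> and b_i = <f, φ_i>, with φ_0 = 1, φ_1 = x, φ_2 = x^2.
G =
  [2, 0, 2/3]
  [0, 2/3, 0]
  [2/3, 0, 2/5],
b = (-22/15, -8/15, -46/105).
Solving gives a_0 = -29/35, a_1 = -4/5, a_2 = 2/7, so
  g(x) = 2*x^2/7 - 4*x/5 - 29/35.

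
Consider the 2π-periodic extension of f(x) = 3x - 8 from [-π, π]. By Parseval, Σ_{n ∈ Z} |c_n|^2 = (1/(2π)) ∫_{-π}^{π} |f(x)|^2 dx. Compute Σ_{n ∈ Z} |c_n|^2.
Σ |c_n|^2 = 3π^2 + 64

Expand and integrate term by term over [-π, π]:
  ∫ (3x)^2 dx = 9·(2π^3/3); ∫ 2·3·(-8)·x dx = 0 (odd integrand); ∫ (-8)^2 dx = 64·2π.
So (1/(2π)) ∫_{-π}^{π} (3x - 8)^2 dx = 9π^2/3 + 64 = 3π^2 + 64.
Parseval ⇒ Σ |c_n|^2 = 3π^2 + 64.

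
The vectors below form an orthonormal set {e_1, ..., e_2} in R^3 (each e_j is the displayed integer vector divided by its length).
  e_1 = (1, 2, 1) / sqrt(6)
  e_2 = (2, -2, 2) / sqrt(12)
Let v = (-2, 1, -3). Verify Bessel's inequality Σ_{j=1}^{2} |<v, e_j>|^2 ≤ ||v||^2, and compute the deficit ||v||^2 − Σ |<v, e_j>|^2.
Σ |<v, e_j>|^2 = 27/2; ||v||^2 = 14; deficit = 1/2

Write each e_j = u_j / sqrt(<u_j, u_j>) where u_j is the displayed integer vector. Then <v, e_j> = <v, u_j> / sqrt(<u_j, u_j>), so |<v, e_j>|^2 = <v, u_j>^2 / <u_j, u_j>.
Coefficients: <v, e_1> = -3/sqrt(6), <v, e_2> = -12/sqrt(12).
Square and sum: Σ |<v, e_j>|^2 = 27/2.
Compute ||v||^2 = v·v = 14.
Deficit = 14 − 27/2 = 1/2 ≥ 0, confirming Bessel's inequality. (The deficit equals ||v − Σ <v,e_j> e_j||^2, the squared distance from v to span{e_j}.)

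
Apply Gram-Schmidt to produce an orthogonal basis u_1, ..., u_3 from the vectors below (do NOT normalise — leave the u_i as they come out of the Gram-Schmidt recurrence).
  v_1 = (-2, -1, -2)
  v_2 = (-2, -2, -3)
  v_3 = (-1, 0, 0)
Orthogonal basis:
  u_1 = (-2, -1, -2)
  u_2 = (2/3, -2/3, -1/3)
  u_3 = (-1/9, -2/9, 2/9)

Apply the Gram-Schmidt recurrence
  u_1 = v_1
  u_i = v_i − Σ_{j<i} ((v_i · u_j) / (u_j · u_j)) · u_j.

Step by step this gives:
  u_1 = (-2, -1, -2)
  u_2 = (2/3, -2/3, -1/3)
  u_3 = (-1/9, -2/9, 2/9)

Orthogonality check:
  u_2 · u_1 = 0 (should be 0)
  u_3 · u_1 = 0 (should be 0)
  u_3 · u_2 = 0 (should be 0)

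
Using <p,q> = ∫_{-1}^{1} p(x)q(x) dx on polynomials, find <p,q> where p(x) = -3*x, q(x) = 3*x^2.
<p,q> = 0

Expand the product: p(x)·q(x) = -9*x^3.
∫_{-1}^{1} of each monomial x^k gives [2/(k+1) if k even, 0 if k odd]. Integrating term-by-term (or equivalently evaluating the antiderivative F(x) = -9*x^4/4 at the endpoints):
  F(1) − F(−1) = -9/4 − (-9/4) = 0.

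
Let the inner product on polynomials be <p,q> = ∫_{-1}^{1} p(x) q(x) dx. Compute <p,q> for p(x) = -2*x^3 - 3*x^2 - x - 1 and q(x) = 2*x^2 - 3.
<p,q> = 124/15

Expand the product: p(x)·q(x) = -4*x^5 - 6*x^4 + 4*x^3 + 7*x^2 + 3*x + 3.
∫_{-1}^{1} of each monomial x^k gives [2/(k+1) if k even, 0 if k odd]. Integrating term-by-term (or equivalently evaluating the antiderivative F(x) = -2*x^6/3 - 6*x^5/5 + x^4 + 7*x^3/3 + 3*x^2/2 + 3*x at the endpoints):
  F(1) − F(−1) = 179/30 − (-23/10) = 124/15.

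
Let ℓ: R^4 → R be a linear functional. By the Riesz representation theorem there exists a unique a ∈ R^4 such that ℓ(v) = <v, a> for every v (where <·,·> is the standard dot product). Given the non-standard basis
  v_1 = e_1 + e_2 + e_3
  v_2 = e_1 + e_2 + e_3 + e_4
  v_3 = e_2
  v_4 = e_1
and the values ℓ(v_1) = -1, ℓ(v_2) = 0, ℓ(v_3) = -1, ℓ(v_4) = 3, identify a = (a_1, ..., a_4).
a = (3, -1, -3, 1)

Write a = (a_1, ..., a_4) in the standard basis. For each basis vector v_i, ℓ(v_i) = <v_i, a> is a linear equation in the a_j's. Collect the n equations into a matrix system V a = ℓ, where row i of V is v_i (expressed in the standard basis). Since V is invertible (lower-triangular with 1s on the diagonal, up to permutation), solve by back-substitution:
  V =
[[1, 1, 1, 0],
 [1, 1, 1, 1],
 [0, 1, 0, 0],
 [1, 0, 0, 0]]
  V a = (-1, 0, -1, 3)
Solving gives a = (3, -1, -3, 1).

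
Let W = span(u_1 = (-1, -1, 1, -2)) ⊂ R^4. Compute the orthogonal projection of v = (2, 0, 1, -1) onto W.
proj_W(v) = (-1/7, -1/7, 1/7, -2/7)

Set up U = [u_1 | ... | u_1] ∈ R^(4×1). The projector onto W = col(U) is P = U (U^T U)^(-1) U^T.
Compute U^T U =
  [7],
and U^T v = (1).
Solve U^T U · c = U^T v for the coefficients: c = (1/7). The projection is proj_W(v) = U c.
Check: (v - proj_W(v)) · u_1 = 0  (should be 0).
Result: proj_W(v) = (-1/7, -1/7, 1/7, -2/7).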